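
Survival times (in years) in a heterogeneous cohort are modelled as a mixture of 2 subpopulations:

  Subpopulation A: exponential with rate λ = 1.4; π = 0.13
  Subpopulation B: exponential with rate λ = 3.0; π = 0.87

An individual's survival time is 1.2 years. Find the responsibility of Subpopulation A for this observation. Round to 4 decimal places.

0.3223

P(component k | x) = π_k·f_k(x) / marginal(x), where marginal(x) = Σ_j π_j·f_j(x).
Exponential densities:
  p_A = 1.4·e^(−1.4·1.2) = 1.4·e^(−1.6800) = 0.260924
  p_B = 3.0·e^(−3.0·1.2) = 3.0·e^(−3.6000) = 0.0819712
Multiply by the mixture weights:
  π_A·p_A = 0.13 × 0.260924 = 0.0339201
  π_B·p_B = 0.87 × 0.0819712 = 0.0713149
Evidence: 0.0339201 + 0.0713149 = 0.105235
So the posterior for Subpopulation A is 0.0339201 / 0.105235 ≈ 0.3223.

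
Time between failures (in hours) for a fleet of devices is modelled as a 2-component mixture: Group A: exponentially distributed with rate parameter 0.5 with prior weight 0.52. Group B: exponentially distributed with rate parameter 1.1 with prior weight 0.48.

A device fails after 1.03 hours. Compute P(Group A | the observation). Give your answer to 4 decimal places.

The responsibility of component k is π_k f_k(x) divided by Σ_j π_j f_j(x).
Component likelihoods at x = 1.03 hours:
  f_A = 0.29875
  f_B = 0.354272
Prior × likelihood for each component:
  π_A·f_A = 0.52 × 0.29875 = 0.15535
  π_B·f_B = 0.48 × 0.354272 = 0.170051
Sum: 0.15535 + 0.170051 = 0.325401
P(Group A | 1.03 hours) = 0.15535 / 0.325401 ≈ 0.4774

0.4774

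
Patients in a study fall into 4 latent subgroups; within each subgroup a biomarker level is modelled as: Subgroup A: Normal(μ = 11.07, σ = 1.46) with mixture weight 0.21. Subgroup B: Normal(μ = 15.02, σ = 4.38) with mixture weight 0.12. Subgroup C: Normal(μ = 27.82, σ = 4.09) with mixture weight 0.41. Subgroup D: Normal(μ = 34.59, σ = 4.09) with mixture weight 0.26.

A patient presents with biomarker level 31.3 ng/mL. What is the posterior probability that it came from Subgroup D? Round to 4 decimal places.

Posterior ∝ prior × likelihood, so P(k | x) ∝ P(Z=k) f_k(x); normalise over all components.
Normal densities:
  L_A = 5.56857e-43
  L_B = 9.10919e-05
  L_C = 0.0679175
  L_D = 0.0705796
Weight by the priors:
  P(Z=A)·L_A = 0.21 × 5.56857e-43 = 1.1694e-43
  P(Z=B)·L_B = 0.12 × 9.10919e-05 = 1.0931e-05
  P(Z=C)·L_C = 0.41 × 0.0679175 = 0.0278462
  P(Z=D)·L_D = 0.26 × 0.0705796 = 0.0183507
Normaliser: 1.1694e-43 + 1.0931e-05 + 0.0278462 + 0.0183507 = 0.0462078
P(Subgroup D | data) ≈ 0.3971

0.3971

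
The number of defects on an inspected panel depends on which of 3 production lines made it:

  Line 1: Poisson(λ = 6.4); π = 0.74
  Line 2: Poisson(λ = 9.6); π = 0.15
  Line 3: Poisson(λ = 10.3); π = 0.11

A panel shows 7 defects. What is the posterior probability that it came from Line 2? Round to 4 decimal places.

0.1152

By Bayes' theorem, P(k | x) = w_k f_k(x) / Σ_j w_j f_j(x).
Evaluate each component's likelihood at the observed value:
  L_1 = e^(−6.4)·6.4^7/7! = 0.144992
  L_2 = e^(−9.6)·9.6^7/7! = 0.100981
  L_3 = e^(−10.3)·10.3^7/7! = 0.0820724
Unnormalised posteriors:
  w_1·L_1 = 0.74 × 0.144992 = 0.107294
  w_2·L_2 = 0.15 × 0.100981 = 0.0151472
  w_3·L_3 = 0.11 × 0.0820724 = 0.00902796
Marginal: 0.107294 + 0.0151472 + 0.00902796 = 0.131469
Responsibility of Line 2: 0.0151472 / 0.131469 ≈ 0.1152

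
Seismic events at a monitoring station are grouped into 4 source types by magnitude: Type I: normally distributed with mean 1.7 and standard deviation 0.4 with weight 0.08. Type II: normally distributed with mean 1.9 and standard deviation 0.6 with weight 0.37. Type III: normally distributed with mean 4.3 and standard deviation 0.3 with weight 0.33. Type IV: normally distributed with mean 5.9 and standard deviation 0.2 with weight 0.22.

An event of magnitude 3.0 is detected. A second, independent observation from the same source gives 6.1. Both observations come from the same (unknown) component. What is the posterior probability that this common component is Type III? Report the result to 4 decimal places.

Posterior ∝ prior × likelihood, so P(k | x) ∝ w_k f_k(x); normalise over all components.
Since both observations come from the same component, the likelihood for component k is f_k(x₁)·f_k(x₂).
  p_I = [(1/(0.4·√(2π)))·exp(−(3.0−1.7)²/(2·0.4²)) = 0.997356·exp(-5.28125) = 0.00507262] × [5.29705e-27] = 2.68699e-29
  p_II = [(1/(0.6·√(2π)))·exp(−(3.0−1.9)²/(2·0.6²)) = 0.664904·exp(-1.68056) = 0.123852] × [1.52245e-11] = 1.88559e-12
  p_III = [(1/(0.3·√(2π)))·exp(−(3.0−4.3)²/(2·0.3²)) = 1.329808·exp(-9.38889) = 0.000111236] × [2.02529e-08] = 2.25286e-12
  p_IV = [(1/(0.2·√(2π)))·exp(−(3.0−5.9)²/(2·0.2²)) = 1.994711·exp(-105.12500) = 4.41238e-46] × [1.20985] = 5.33833e-46
Unnormalised posteriors:
  w_I·p_I = 0.08 × 2.68699e-29 = 2.14959e-30
  w_II·p_II = 0.37 × 1.88559e-12 = 6.97668e-13
  w_III·p_III = 0.33 × 2.25286e-12 = 7.43444e-13
  w_IV·p_IV = 0.22 × 5.33833e-46 = 1.17443e-46
Sum: 2.14959e-30 + 6.97668e-13 + 7.43444e-13 + 1.17443e-46 = 1.44111e-12
P(Type III | x₁,x₂) = 7.43444e-13 / 1.44111e-12 ≈ 0.5159

0.5159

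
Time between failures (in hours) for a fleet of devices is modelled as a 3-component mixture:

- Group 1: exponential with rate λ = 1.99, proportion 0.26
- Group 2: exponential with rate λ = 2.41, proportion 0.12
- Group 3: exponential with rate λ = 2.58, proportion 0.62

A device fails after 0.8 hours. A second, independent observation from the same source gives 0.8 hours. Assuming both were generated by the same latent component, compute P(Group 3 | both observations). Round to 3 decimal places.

P(component k | x) = π_k·f_k(x) / marginal(x), where marginal(x) = Σ_j π_j·f_j(x).
Since both observations come from the same component, the likelihood for component k is f_k(x₁)·f_k(x₂).
  L_1 = [0.405001] × [0.405001] = 0.164026
  L_2 = [0.350507] × [0.350507] = 0.122855
  L_3 = [0.327519] × [0.327519] = 0.107268
Prior × likelihood for each component:
  π_1·L_1 = 0.26 × 0.164026 = 0.0426467
  π_2·L_2 = 0.12 × 0.122855 = 0.0147427
  π_3·L_3 = 0.62 × 0.107268 = 0.0665064
Marginal: 0.0426467 + 0.0147427 + 0.0665064 = 0.123896
So the posterior for Group 3 is 0.0665064 / 0.123896 ≈ 0.537.

0.537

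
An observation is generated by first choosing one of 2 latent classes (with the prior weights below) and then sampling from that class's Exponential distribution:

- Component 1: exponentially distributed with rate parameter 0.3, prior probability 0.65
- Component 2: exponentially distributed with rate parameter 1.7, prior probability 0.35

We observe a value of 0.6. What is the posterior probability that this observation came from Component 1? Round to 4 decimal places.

By Bayes' theorem, P(k | x) = w_k f_k(x) / Σ_j w_j f_j(x).
Component likelihoods at x = 0.6:
  f_1 = 0.250581
  f_2 = 0.613011
Unnormalised posteriors:
  w_1·f_1 = 0.65 × 0.250581 = 0.162878
  w_2·f_2 = 0.35 × 0.613011 = 0.214554
Sum: 0.162878 + 0.214554 = 0.377432
P(Component 1 | the observation) ≈ 0.4315

0.4315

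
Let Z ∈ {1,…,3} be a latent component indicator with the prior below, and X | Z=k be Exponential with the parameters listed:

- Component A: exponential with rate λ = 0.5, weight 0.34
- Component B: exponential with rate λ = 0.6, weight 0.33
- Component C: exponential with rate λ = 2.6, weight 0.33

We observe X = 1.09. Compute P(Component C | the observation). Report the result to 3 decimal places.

0.200

By Bayes' theorem, P(k | x) = π_k f_k(x) / Σ_j π_j f_j(x).
Component likelihoods at x = 1.09:
  L_A = 0.289921
  L_B = 0.311977
  L_C = 0.152821
Prior × likelihood for each component:
  π_A·L_A = 0.34 × 0.289921 = 0.0985731
  π_B·L_B = 0.33 × 0.311977 = 0.102952
  π_C·L_C = 0.33 × 0.152821 = 0.0504309
Normaliser: 0.0985731 + 0.102952 + 0.0504309 = 0.251956
So the posterior for Component C is 0.0504309 / 0.251956 ≈ 0.200.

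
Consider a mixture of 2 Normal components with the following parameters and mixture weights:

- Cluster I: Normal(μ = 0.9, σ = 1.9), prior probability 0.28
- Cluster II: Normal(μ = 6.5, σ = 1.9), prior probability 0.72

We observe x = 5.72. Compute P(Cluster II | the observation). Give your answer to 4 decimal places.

0.9833

Posterior ∝ prior × likelihood, so P(k | x) ∝ π_k f_k(x); normalise over all components.
Normal densities:
  L_I = (1/(1.9·√(2π)))·exp(−(5.72−0.9)²/(2·1.9²)) = 0.209970·exp(-3.21778) = 0.00840796
  L_II = (1/(1.9·√(2π)))·exp(−(5.72−6.5)²/(2·1.9²)) = 0.209970·exp(-0.08427) = 0.193001
Multiply by the mixture weights:
  π_I·L_I = 0.28 × 0.00840796 = 0.00235423
  π_II·L_II = 0.72 × 0.193001 = 0.138961
Evidence: 0.00235423 + 0.138961 = 0.141315
Responsibility of Cluster II: 0.138961 / 0.141315 ≈ 0.9833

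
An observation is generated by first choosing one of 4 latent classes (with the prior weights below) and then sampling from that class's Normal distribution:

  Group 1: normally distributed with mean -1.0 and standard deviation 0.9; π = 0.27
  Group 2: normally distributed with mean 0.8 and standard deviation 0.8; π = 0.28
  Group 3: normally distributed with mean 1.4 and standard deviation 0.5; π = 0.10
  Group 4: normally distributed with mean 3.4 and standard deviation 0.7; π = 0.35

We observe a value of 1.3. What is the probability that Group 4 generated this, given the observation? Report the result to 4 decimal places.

P(component k | x) = P(Z=k)·f_k(x) / marginal(x), where marginal(x) = Σ_j P(Z=j)·f_j(x).
Normal densities:
  L_1 = 0.0169242
  L_2 = 0.410201
  L_3 = 0.782085
  L_4 = 0.00633121
Multiply by the mixture weights:
  P(Z=1)·L_1 = 0.27 × 0.0169242 = 0.00456954
  P(Z=2)·L_2 = 0.28 × 0.410201 = 0.114856
  P(Z=3)·L_3 = 0.10 × 0.782085 = 0.0782085
  P(Z=4)·L_4 = 0.35 × 0.00633121 = 0.00221592
Normaliser: 0.00456954 + 0.114856 + 0.0782085 + 0.00221592 = 0.19985
P(Group 4 | 1.3) = 0.00221592 / 0.19985 ≈ 0.0111

0.0111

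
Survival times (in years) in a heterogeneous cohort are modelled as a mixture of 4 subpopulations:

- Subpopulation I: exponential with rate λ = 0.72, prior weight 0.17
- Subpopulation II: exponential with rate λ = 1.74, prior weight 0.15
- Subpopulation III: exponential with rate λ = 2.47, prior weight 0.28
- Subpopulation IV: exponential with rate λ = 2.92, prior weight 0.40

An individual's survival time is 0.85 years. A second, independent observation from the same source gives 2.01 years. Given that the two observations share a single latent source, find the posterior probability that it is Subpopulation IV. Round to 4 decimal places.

0.0484

P(component k | x) = π_k·f_k(x) / marginal(x), where marginal(x) = Σ_j π_j·f_j(x).
Since both observations come from the same component, the likelihood for component k is f_k(x₁)·f_k(x₂).
  L_I = [0.72·e^(−0.72·0.85) = 0.72·e^(−0.6120) = 0.390431] × [0.169364] = 0.066125
  L_II = [1.74·e^(−1.74·0.85) = 1.74·e^(−1.4790) = 0.396486] × [0.0526802] = 0.020887
  L_III = [2.47·e^(−2.47·0.85) = 2.47·e^(−2.0995) = 0.302619] × [0.0172407] = 0.00521736
  L_IV = [2.92·e^(−2.92·0.85) = 2.92·e^(−2.4820) = 0.244042] × [0.00824939] = 0.00201319
Multiply by the mixture weights:
  π_I·L_I = 0.17 × 0.066125 = 0.0112413
  π_II·L_II = 0.15 × 0.020887 = 0.00313305
  π_III·L_III = 0.28 × 0.00521736 = 0.00146086
  π_IV·L_IV = 0.40 × 0.00201319 = 0.000805278
Normaliser: 0.0112413 + 0.00313305 + 0.00146086 + 0.000805278 = 0.0166404
P(Subpopulation IV | x) = 0.000805278 / 0.0166404 ≈ 0.0484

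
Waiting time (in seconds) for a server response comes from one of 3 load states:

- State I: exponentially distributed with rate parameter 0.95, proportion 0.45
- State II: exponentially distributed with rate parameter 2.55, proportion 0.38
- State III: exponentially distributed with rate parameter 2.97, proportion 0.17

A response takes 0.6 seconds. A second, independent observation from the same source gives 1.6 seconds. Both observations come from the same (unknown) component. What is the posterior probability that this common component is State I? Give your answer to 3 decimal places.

Apply Bayes' rule: the posterior for each component is proportional to its prior times its likelihood at x.
Since both observations come from the same component, the likelihood for component k is f_k(x₁)·f_k(x₂).
  p_I = [0.95·e^(−0.95·0.6) = 0.95·e^(−0.5700) = 0.537249] × [0.207776] = 0.111628
  p_II = [2.55·e^(−2.55·0.6) = 2.55·e^(−1.5300) = 0.552166] × [0.043114] = 0.0238061
  p_III = [2.97·e^(−2.97·0.6) = 2.97·e^(−1.7820) = 0.499855] × [0.0256442] = 0.0128184
Prior × likelihood for each component:
  π_I·p_I = 0.45 × 0.111628 = 0.0502324
  π_II·p_II = 0.38 × 0.0238061 = 0.00904632
  π_III·p_III = 0.17 × 0.0128184 = 0.00217912
Marginal: 0.0502324 + 0.00904632 + 0.00217912 = 0.0614579
P(State I | x) = 0.0502324 / 0.0614579 ≈ 0.817

0.817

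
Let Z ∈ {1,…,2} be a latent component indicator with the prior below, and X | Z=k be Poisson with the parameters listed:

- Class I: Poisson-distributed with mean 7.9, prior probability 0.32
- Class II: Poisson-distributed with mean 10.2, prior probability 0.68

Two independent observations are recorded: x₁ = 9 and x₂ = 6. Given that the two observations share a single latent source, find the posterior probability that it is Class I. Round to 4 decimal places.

0.5033

By Bayes' theorem, P(k | x) = P(Z=k) f_k(x) / Σ_j P(Z=j) f_j(x).
Since both observations come from the same component, the likelihood for component k is f_k(x₁)·f_k(x₂).
  p_I = [e^(−7.9)·7.9^9/9! = 0.122449] × [0.125171] = 0.015327
  p_II = [e^(−10.2)·10.2^9/9! = 0.122415] × [0.0581386] = 0.00711704
Prior × likelihood for each component:
  P(Z=I)·p_I = 0.32 × 0.015327 = 0.00490465
  P(Z=II)·p_II = 0.68 × 0.00711704 = 0.00483959
Evidence: 0.00490465 + 0.00483959 = 0.00974424
P(Class I | x₁,x₂) = 0.00490465 / 0.00974424 ≈ 0.5033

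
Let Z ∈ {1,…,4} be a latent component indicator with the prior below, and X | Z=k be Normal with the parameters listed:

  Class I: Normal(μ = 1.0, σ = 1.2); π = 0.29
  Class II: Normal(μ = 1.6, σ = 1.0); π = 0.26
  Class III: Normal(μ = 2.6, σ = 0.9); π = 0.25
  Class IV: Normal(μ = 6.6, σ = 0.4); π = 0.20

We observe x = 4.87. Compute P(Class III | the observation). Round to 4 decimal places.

P(component k | x) = π_k·f_k(x) / marginal(x), where marginal(x) = Σ_j π_j·f_j(x).
Normal densities:
  p_I = 0.00183342
  p_II = 0.00190097
  p_III = 0.0184189
  p_IV = 8.64919e-05
Weight by the priors:
  π_I·p_I = 0.29 × 0.00183342 = 0.000531692
  π_II·p_II = 0.26 × 0.00190097 = 0.000494253
  π_III·p_III = 0.25 × 0.0184189 = 0.00460471
  π_IV·p_IV = 0.20 × 8.64919e-05 = 1.72984e-05
Evidence: 0.000531692 + 0.000494253 + 0.00460471 + 1.72984e-05 = 0.00564796
Responsibility of Class III: 0.00460471 / 0.00564796 ≈ 0.8153

0.8153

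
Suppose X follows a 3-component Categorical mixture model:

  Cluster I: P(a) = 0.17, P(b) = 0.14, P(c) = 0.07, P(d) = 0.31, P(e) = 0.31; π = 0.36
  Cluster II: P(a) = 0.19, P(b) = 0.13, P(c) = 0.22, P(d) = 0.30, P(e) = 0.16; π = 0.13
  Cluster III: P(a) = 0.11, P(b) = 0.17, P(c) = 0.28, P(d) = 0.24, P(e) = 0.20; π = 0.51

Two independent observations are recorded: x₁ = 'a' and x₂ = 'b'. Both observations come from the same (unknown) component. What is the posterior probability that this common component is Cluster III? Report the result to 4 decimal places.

0.4474

Apply Bayes' rule: the posterior for each component is proportional to its prior times its likelihood at x.
Since both observations come from the same component, the likelihood for component k is f_k(x₁)·f_k(x₂).
  p_I = [P(a | comp) = 0.17] × [0.14] = 0.0238
  p_II = [P(a | comp) = 0.19] × [0.13] = 0.0247
  p_III = [P(a | comp) = 0.11] × [0.17] = 0.0187
Multiply by the mixture weights:
  P(Z=I)·p_I = 0.36 × 0.0238 = 0.008568
  P(Z=II)·p_II = 0.13 × 0.0247 = 0.003211
  P(Z=III)·p_III = 0.51 × 0.0187 = 0.009537
Sum: 0.008568 + 0.003211 + 0.009537 = 0.021316
P(Cluster III | x) = 0.009537 / 0.021316 ≈ 0.4474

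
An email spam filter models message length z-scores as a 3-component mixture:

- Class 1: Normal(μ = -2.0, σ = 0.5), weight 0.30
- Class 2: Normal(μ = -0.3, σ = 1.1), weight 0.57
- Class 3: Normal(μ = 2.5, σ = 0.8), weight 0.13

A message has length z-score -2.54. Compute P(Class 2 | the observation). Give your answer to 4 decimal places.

0.1629

The responsibility of component k is π_k f_k(x) divided by Σ_j π_j f_j(x).
Evaluate each component's likelihood at the observed value:
  p_1 = 0.445307
  p_2 = 0.0456096
  p_3 = 1.20018e-09
Unnormalised posteriors:
  π_1·p_1 = 0.30 × 0.445307 = 0.133592
  π_2·p_2 = 0.57 × 0.0456096 = 0.0259975
  π_3·p_3 = 0.13 × 1.20018e-09 = 1.56023e-10
Evidence: 0.133592 + 0.0259975 + 1.56023e-10 = 0.15959
P(Class 2 | x) = 0.0259975 / 0.15959 ≈ 0.1629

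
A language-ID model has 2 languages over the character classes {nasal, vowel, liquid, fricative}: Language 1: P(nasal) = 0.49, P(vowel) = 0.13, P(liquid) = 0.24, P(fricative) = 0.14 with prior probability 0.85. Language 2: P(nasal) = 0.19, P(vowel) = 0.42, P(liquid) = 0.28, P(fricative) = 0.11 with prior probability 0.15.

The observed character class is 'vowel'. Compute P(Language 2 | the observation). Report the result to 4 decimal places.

0.3631

The responsibility of component k is P(Z=k) f_k(x) divided by Σ_j P(Z=j) f_j(x).
Component likelihoods at x = 'vowel':
  p_1 = P(vowel | comp) = 0.13
  p_2 = P(vowel | comp) = 0.42
Prior × likelihood for each component:
  P(Z=1)·p_1 = 0.85 × 0.13 = 0.1105
  P(Z=2)·p_2 = 0.15 × 0.42 = 0.063
Normaliser: 0.1105 + 0.063 = 0.1735
Responsibility of Language 2: 0.063 / 0.1735 ≈ 0.3631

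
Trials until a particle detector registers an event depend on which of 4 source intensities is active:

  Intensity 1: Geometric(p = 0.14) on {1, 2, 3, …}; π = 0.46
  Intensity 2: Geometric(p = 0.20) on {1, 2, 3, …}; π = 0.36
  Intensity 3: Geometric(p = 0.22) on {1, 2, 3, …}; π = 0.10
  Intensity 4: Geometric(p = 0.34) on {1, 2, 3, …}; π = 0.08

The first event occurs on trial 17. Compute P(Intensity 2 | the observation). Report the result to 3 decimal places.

Posterior ∝ prior × likelihood, so P(k | x) ∝ P(Z=k) f_k(x); normalise over all components.
Evaluate each component's likelihood at the observed value:
  f_1 = 0.0125344
  f_2 = 0.0056295
  f_3 = 0.00412987
  f_4 = 0.000440739
Weight by the priors:
  P(Z=1)·f_1 = 0.46 × 0.0125344 = 0.00576582
  P(Z=2)·f_2 = 0.36 × 0.0056295 = 0.00202662
  P(Z=3)·f_3 = 0.10 × 0.00412987 = 0.000412987
  P(Z=4)·f_4 = 0.08 × 0.000440739 = 3.52592e-05
Normaliser: 0.00576582 + 0.00202662 + 0.000412987 + 3.52592e-05 = 0.00824069
P(Intensity 2 | 17) = 0.00202662 / 0.00824069 ≈ 0.246

0.246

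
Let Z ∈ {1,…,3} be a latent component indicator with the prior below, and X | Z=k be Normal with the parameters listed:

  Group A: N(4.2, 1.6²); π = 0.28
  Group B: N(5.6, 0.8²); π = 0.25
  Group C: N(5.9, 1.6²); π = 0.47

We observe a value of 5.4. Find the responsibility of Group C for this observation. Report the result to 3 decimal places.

0.391

Posterior ∝ prior × likelihood, so P(k | x) ∝ w_k f_k(x); normalise over all components.
Component likelihoods at x = 5.4:
  p_A = 0.188211
  p_B = 0.483335
  p_C = 0.237457
Prior × likelihood for each component:
  w_A·p_A = 0.28 × 0.188211 = 0.0526991
  w_B·p_B = 0.25 × 0.483335 = 0.120834
  w_C·p_C = 0.47 × 0.237457 = 0.111605
Denominator: 0.0526991 + 0.120834 + 0.111605 = 0.285137
Responsibility of Group C: 0.111605 / 0.285137 ≈ 0.391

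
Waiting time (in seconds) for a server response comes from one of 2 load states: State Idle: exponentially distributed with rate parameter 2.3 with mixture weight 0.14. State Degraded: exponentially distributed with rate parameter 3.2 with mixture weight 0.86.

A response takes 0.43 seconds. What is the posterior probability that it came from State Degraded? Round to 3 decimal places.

Apply Bayes' rule: the posterior for each component is proportional to its prior times its likelihood at x.
Exponential densities:
  L_Idle = 2.3·e^(−2.3·0.43) = 2.3·e^(−0.9890) = 0.855481
  L_Degraded = 3.2·e^(−3.2·0.43) = 3.2·e^(−1.3760) = 0.808278
Prior × likelihood for each component:
  P(Z=Idle)·L_Idle = 0.14 × 0.855481 = 0.119767
  P(Z=Degraded)·L_Degraded = 0.86 × 0.808278 = 0.695119
Marginal: 0.119767 + 0.695119 = 0.814887
P(State Degraded | 0.43 seconds) = 0.695119 / 0.814887 ≈ 0.853

0.853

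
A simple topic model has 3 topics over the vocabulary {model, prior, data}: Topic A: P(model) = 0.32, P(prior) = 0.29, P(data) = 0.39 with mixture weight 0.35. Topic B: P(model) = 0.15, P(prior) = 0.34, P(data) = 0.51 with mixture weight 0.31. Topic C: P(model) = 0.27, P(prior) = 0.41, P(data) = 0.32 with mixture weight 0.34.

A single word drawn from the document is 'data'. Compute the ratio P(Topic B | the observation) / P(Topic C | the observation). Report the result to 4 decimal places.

Posterior odds = (P(Z=i) f_i(x)) / (P(Z=j) f_j(x)); the normalising sum cancels.
Evaluate each component's likelihood at the observed value:
  f_A = 0.39
  f_B = 0.51
  f_C = 0.32
Odds = (0.31/0.34) × (0.51/0.32) = 0.911765 × 1.59375 ≈ 1.4531

1.4531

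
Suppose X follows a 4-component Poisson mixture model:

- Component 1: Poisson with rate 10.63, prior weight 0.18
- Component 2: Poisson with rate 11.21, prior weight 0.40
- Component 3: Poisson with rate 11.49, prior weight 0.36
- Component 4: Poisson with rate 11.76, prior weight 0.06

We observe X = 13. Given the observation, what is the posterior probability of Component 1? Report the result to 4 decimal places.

0.1610

Posterior ∝ prior × likelihood, so P(k | x) ∝ w_k f_k(x); normalise over all components.
Component likelihoods at x = 13:
  p_1 = 0.0859215
  p_2 = 0.0959735
  p_3 = 0.0999624
  p_4 = 0.103208
Prior × likelihood for each component:
  w_1·p_1 = 0.18 × 0.0859215 = 0.0154659
  w_2·p_2 = 0.40 × 0.0959735 = 0.0383894
  w_3·p_3 = 0.36 × 0.0999624 = 0.0359864
  w_4·p_4 = 0.06 × 0.103208 = 0.00619246
Normaliser: 0.0154659 + 0.0383894 + 0.0359864 + 0.00619246 = 0.0960342
So the posterior for Component 1 is 0.0154659 / 0.0960342 ≈ 0.1610.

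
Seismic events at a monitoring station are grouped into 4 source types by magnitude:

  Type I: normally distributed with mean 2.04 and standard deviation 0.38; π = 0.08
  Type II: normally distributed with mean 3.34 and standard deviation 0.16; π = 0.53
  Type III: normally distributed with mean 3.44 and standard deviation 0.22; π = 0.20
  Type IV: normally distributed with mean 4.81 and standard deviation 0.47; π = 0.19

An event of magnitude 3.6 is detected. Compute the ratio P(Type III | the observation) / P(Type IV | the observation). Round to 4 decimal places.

Only the two components matter; the odds are (P(Z=i) f_i(x)) / (P(Z=j) f_j(x)).
Normal densities:
  f_I = (1/(0.38·√(2π)))·exp(−(3.6−2.04)²/(2·0.38²)) = 1.049848·exp(-8.42659) = 0.000229881
  f_II = (1/(0.16·√(2π)))·exp(−(3.6−3.34)²/(2·0.16²)) = 2.493389·exp(-1.32031) = 0.665864
  f_III = (1/(0.22·√(2π)))·exp(−(3.6−3.44)²/(2·0.22²)) = 1.813374·exp(-0.26446) = 1.39198
  f_IV = (1/(0.47·√(2π)))·exp(−(3.6−4.81)²/(2·0.47²)) = 0.848813·exp(-3.31394) = 0.0308734
Posterior odds = (P(Z=III)·f_III) / (P(Z=IV)·f_IV) = (0.20·1.39198) / (0.19·0.0308734) = 0.278396 / 0.00586595 ≈ 47.4596

47.4596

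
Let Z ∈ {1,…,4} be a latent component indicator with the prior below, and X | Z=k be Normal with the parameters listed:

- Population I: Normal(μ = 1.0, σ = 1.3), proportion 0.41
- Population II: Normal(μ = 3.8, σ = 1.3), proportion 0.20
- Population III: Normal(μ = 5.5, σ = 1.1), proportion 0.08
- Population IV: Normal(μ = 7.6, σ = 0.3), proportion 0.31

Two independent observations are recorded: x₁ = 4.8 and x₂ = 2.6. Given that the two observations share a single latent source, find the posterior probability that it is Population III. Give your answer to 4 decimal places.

Posterior ∝ prior × likelihood, so P(k | x) ∝ π_k f_k(x); normalise over all components.
Since both observations come from the same component, the likelihood for component k is f_k(x₁)·f_k(x₂).
  f_I = [(1/(1.3·√(2π)))·exp(−(4.8−1.0)²/(2·1.3²)) = 0.306879·exp(-4.27219) = 0.00428133] × [0.143891] = 0.000616044
  f_II = [(1/(1.3·√(2π)))·exp(−(4.8−3.8)²/(2·1.3²)) = 0.306879·exp(-0.29586) = 0.228285] × [0.20042] = 0.0457529
  f_III = [(1/(1.1·√(2π)))·exp(−(4.8−5.5)²/(2·1.1²)) = 0.362675·exp(-0.20248) = 0.296198] × [0.0112268] = 0.00332534
  f_IV = [(1/(0.3·√(2π)))·exp(−(4.8−7.6)²/(2·0.3²)) = 1.329808·exp(-43.55556) = 1.61381e-19] × [6.38426e-61] = 1.0303e-79
Prior × likelihood for each component:
  π_I·f_I = 0.41 × 0.000616044 = 0.000252578
  π_II·f_II = 0.20 × 0.0457529 = 0.00915059
  π_III·f_III = 0.08 × 0.00332534 = 0.000266027
  π_IV·f_IV = 0.31 × 1.0303e-79 = 3.19392e-80
Sum: 0.000252578 + 0.00915059 + 0.000266027 + 3.19392e-80 = 0.00966919
P(Population III | data) ≈ 0.0275

0.0275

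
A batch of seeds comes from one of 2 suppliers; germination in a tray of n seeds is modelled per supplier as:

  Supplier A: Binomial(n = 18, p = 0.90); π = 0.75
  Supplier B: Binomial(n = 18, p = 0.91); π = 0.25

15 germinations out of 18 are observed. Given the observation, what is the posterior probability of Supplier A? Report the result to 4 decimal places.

0.7771

By Bayes' theorem, P(k | x) = w_k f_k(x) / Σ_j w_j f_j(x).
Evaluate each component's likelihood at the observed value:
  f_A = C(18,15)·0.90^15·0.10^3 = 816·0.205891·0.001 = 0.168007
  f_B = C(18,15)·0.91^15·0.09^3 = 816·0.243008·0.000729 = 0.144557
Unnormalised posteriors:
  w_A·f_A = 0.75 × 0.168007 = 0.126005
  w_B·f_B = 0.25 × 0.144557 = 0.0361392
Evidence: 0.126005 + 0.0361392 = 0.162145
So the posterior for Supplier A is 0.126005 / 0.162145 ≈ 0.7771.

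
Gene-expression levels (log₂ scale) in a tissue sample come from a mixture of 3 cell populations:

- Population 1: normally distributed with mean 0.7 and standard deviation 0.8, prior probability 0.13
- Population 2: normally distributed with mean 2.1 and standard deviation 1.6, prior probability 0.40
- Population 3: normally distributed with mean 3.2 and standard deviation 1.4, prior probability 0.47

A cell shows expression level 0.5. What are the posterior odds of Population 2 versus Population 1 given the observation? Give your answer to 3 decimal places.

0.963

Since P(k|x) ∝ P(Z=k) f_k(x), the posterior odds are P(Z=i) f_i(x) / (P(Z=j) f_j(x)).
Component likelihoods at x = 0.5:
  L_1 = (1/(0.8·√(2π)))·exp(−(0.5−0.7)²/(2·0.8²)) = 0.498678·exp(-0.03125) = 0.483335
  L_2 = (1/(1.6·√(2π)))·exp(−(0.5−2.1)²/(2·1.6²)) = 0.249339·exp(-0.50000) = 0.151232
  L_3 = (1/(1.4·√(2π)))·exp(−(0.5−3.2)²/(2·1.4²)) = 0.284959·exp(-1.85969) = 0.0443739
Odds = (0.40/0.13) × (0.151232/0.483335) = 3.07692 × 0.312892 ≈ 0.963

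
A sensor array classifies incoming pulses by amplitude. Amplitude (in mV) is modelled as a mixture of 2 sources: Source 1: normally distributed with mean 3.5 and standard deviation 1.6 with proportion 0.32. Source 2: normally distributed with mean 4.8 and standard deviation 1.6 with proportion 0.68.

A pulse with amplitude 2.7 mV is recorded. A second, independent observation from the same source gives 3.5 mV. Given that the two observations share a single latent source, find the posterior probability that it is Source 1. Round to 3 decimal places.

The responsibility of component k is P(Z=k) f_k(x) divided by Σ_j P(Z=j) f_j(x).
Since both observations come from the same component, the likelihood for component k is f_k(x₁)·f_k(x₂).
  f_1 = [0.220041] × [0.249339] = 0.0548647
  f_2 = [0.105371] × [0.179242] = 0.0188868
Weight by the priors:
  P(Z=1)·f_1 = 0.32 × 0.0548647 = 0.0175567
  P(Z=2)·f_2 = 0.68 × 0.0188868 = 0.012843
Denominator: 0.0175567 + 0.012843 = 0.0303998
P(Source 1 | x) ≈ 0.578

0.578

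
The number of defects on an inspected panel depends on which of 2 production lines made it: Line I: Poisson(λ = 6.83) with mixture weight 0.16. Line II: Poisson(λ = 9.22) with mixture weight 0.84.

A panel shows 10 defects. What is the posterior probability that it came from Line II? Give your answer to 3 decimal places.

0.906

By Bayes' theorem, P(k | x) = π_k f_k(x) / Σ_j π_j f_j(x).
Component likelihoods at x = 10 defects:
  f_I = e^(−6.83)·6.83^10/10! = 0.065798
  f_II = e^(−9.22)·9.22^10/10! = 0.121158
Weight by the priors:
  π_I·f_I = 0.16 × 0.065798 = 0.0105277
  π_II·f_II = 0.84 × 0.121158 = 0.101772
Denominator: 0.0105277 + 0.101772 = 0.1123
Responsibility of Line II: 0.101772 / 0.1123 ≈ 0.906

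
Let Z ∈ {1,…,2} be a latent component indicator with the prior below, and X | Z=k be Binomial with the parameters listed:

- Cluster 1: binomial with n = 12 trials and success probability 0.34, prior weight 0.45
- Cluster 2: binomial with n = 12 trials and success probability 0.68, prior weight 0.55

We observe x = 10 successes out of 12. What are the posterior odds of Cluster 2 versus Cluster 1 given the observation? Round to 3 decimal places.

The posterior odds equal the prior odds times the likelihood ratio: (w_i/w_j)·(f_i(x)/f_j(x)).
Component likelihoods at x = 10 successes out of 12:
  p_1 = 0.0005935
  p_2 = 0.142867
Odds = (0.55/0.45) × (0.142867/0.0005935) = 1.22222 × 240.72 ≈ 294.213

294.213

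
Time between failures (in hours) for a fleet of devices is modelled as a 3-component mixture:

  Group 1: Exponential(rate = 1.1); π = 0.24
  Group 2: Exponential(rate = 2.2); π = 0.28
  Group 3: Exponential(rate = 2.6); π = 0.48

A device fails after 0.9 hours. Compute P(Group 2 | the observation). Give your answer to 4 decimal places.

0.2804

Posterior ∝ prior × likelihood, so P(k | x) ∝ π_k f_k(x); normalise over all components.
Component likelihoods at x = 0.9 hours:
  p_1 = 0.408734
  p_2 = 0.303752
  p_3 = 0.250452
Prior × likelihood for each component:
  π_1·p_1 = 0.24 × 0.408734 = 0.0980962
  π_2·p_2 = 0.28 × 0.303752 = 0.0850507
  π_3·p_3 = 0.48 × 0.250452 = 0.120217
Evidence: 0.0980962 + 0.0850507 + 0.120217 = 0.303364
Responsibility of Group 2: 0.0850507 / 0.303364 ≈ 0.2804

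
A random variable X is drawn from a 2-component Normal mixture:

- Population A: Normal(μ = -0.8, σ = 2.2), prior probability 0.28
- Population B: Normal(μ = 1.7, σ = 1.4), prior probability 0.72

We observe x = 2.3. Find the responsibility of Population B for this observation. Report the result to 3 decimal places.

Posterior ∝ prior × likelihood, so P(k | x) ∝ π_k f_k(x); normalise over all components.
Component likelihoods at x = 2.3:
  L_A = (1/(2.2·√(2π)))·exp(−(2.3−-0.8)²/(2·2.2²)) = 0.181337·exp(-0.99277) = 0.0671945
  L_B = (1/(1.4·√(2π)))·exp(−(2.3−1.7)²/(2·1.4²)) = 0.284959·exp(-0.09184) = 0.259955
Multiply by the mixture weights:
  π_A·L_A = 0.28 × 0.0671945 = 0.0188144
  π_B·L_B = 0.72 × 0.259955 = 0.187167
Evidence: 0.0188144 + 0.187167 = 0.205982
P(Population B | x) = 0.187167 / 0.205982 ≈ 0.909

0.909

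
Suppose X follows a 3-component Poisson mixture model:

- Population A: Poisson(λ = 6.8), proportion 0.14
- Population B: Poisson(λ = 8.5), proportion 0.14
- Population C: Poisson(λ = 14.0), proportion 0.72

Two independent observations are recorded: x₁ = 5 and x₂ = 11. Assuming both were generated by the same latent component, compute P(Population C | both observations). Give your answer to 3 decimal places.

The responsibility of component k is P(Z=k) f_k(x) divided by Σ_j P(Z=j) f_j(x).
Since both observations come from the same component, the likelihood for component k is f_k(x₁)·f_k(x₂).
  p_A = [e^(−6.8)·6.8^5/5! = 0.134946] × [0.0401088] = 0.00541253
  p_B = [e^(−8.5)·8.5^5/5! = 0.0752333] × [0.0853001] = 0.00641741
  p_C = [e^(−14.0)·14.0^5/5! = 0.0037268] × [0.0843587] = 0.000314388
Multiply by the mixture weights:
  P(Z=A)·p_A = 0.14 × 0.00541253 = 0.000757755
  P(Z=B)·p_B = 0.14 × 0.00641741 = 0.000898437
  P(Z=C)·p_C = 0.72 × 0.000314388 = 0.000226359
Evidence: 0.000757755 + 0.000898437 + 0.000226359 = 0.00188255
P(Population C | x₁,x₂) = 0.000226359 / 0.00188255 ≈ 0.120

0.120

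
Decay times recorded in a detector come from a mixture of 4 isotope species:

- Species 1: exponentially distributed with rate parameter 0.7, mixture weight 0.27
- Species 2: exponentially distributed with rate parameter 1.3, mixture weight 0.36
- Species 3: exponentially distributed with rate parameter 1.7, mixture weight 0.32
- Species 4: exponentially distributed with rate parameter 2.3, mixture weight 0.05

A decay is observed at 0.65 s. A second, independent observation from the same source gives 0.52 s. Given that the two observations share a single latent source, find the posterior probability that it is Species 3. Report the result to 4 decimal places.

0.3769

Apply Bayes' rule: the posterior for each component is proportional to its prior times its likelihood at x.
Since both observations come from the same component, the likelihood for component k is f_k(x₁)·f_k(x₂).
  p_1 = [0.7·e^(−0.7·0.65) = 0.7·e^(−0.4550) = 0.444114] × [0.486424] = 0.216027
  p_2 = [1.3·e^(−1.3·0.65) = 1.3·e^(−0.8450) = 0.558425] × [0.661242] = 0.369254
  p_3 = [1.7·e^(−1.7·0.65) = 1.7·e^(−1.1050) = 0.563058] × [0.702316] = 0.395445
  p_4 = [2.3·e^(−2.3·0.65) = 2.3·e^(−1.4950) = 0.515772] × [0.695523] = 0.358731
Weight by the priors:
  w_1·p_1 = 0.27 × 0.216027 = 0.0583274
  w_2·p_2 = 0.36 × 0.369254 = 0.132931
  w_3·p_3 = 0.32 × 0.395445 = 0.126542
  w_4·p_4 = 0.05 × 0.358731 = 0.0179366
Denominator: 0.0583274 + 0.132931 + 0.126542 + 0.0179366 = 0.335738
P(Species 3 | x₁, x₂) = 0.126542 / 0.335738 ≈ 0.3769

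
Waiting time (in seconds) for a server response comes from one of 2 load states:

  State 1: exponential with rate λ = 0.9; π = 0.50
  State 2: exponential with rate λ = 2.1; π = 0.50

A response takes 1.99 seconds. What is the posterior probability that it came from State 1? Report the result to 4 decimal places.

Posterior ∝ prior × likelihood, so P(k | x) ∝ π_k f_k(x); normalise over all components.
Component likelihoods at x = 1.99 seconds:
  p_1 = 0.150114
  p_2 = 0.032159
Weight by the priors:
  π_1·p_1 = 0.50 × 0.150114 = 0.075057
  π_2·p_2 = 0.50 × 0.032159 = 0.0160795
Evidence: 0.075057 + 0.0160795 = 0.0911365
P(State 1 | 1.99 seconds) ≈ 0.8236

0.8236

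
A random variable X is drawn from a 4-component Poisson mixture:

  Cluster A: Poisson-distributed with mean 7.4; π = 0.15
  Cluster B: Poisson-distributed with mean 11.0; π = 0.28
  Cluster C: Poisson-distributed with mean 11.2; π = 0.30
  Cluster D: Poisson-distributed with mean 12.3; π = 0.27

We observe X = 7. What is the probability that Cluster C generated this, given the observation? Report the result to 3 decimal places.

By Bayes' theorem, P(k | x) = π_k f_k(x) / Σ_j π_j f_j(x).
Component likelihoods at x = 7:
  L_A = 0.147371
  L_B = 0.0645772
  L_C = 0.0599788
  L_D = 0.0384665
Multiply by the mixture weights:
  π_A·L_A = 0.15 × 0.147371 = 0.0221057
  π_B·L_B = 0.28 × 0.0645772 = 0.0180816
  π_C·L_C = 0.30 × 0.0599788 = 0.0179936
  π_D·L_D = 0.27 × 0.0384665 = 0.010386
Normaliser: 0.0221057 + 0.0180816 + 0.0179936 + 0.010386 = 0.0685669
P(Cluster C | the observation) ≈ 0.262

0.262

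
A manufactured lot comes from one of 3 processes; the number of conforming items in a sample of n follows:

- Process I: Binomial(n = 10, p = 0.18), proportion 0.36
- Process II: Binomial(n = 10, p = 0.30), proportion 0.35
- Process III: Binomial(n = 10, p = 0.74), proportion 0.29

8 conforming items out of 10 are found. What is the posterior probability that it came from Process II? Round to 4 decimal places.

0.0063

Apply Bayes' rule: the posterior for each component is proportional to its prior times its likelihood at x.
Binomial probabilities:
  f_I = C(10,8)·0.18^8·0.82^2 = 45·1.102e-06·0.6724 = 3.33442e-05
  f_II = C(10,8)·0.30^8·0.70^2 = 45·6.561e-05·0.49 = 0.0014467
  f_III = C(10,8)·0.74^8·0.26^2 = 45·0.0899195·0.0676 = 0.273535
Weight by the priors:
  π_I·f_I = 0.36 × 3.33442e-05 = 1.20039e-05
  π_II·f_II = 0.35 × 0.0014467 = 0.000506345
  π_III·f_III = 0.29 × 0.273535 = 0.0793252
Sum: 1.20039e-05 + 0.000506345 + 0.0793252 = 0.0798435
P(Process II | the observation) = 0.000506345 / 0.0798435 ≈ 0.0063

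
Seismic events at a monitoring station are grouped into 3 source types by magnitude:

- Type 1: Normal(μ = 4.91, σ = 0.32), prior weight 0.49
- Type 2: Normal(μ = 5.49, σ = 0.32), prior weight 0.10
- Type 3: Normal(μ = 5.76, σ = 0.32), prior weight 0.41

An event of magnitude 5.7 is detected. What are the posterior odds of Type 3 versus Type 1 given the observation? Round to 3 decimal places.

17.314

Since P(k|x) ∝ w_k f_k(x), the posterior odds are w_i f_i(x) / (w_j f_j(x)).
Normal densities:
  f_1 = 0.059198
  f_2 = 1.00518
  f_3 = 1.22497
Posterior odds = (w_3·f_3) / (w_1·f_1) = (0.41·1.22497) / (0.49·0.059198) = 0.502238 / 0.029007 ≈ 17.314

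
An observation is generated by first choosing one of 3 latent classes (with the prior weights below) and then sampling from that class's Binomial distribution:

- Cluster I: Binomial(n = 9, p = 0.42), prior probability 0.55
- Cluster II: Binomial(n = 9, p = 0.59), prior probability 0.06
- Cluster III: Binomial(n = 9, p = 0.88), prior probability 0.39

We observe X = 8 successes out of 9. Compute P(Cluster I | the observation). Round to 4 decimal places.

Apply Bayes' rule: the posterior for each component is proportional to its prior times its likelihood at x.
Binomial probabilities:
  p_I = 0.00505434
  p_II = 0.0541804
  p_III = 0.388405
Prior × likelihood for each component:
  π_I·p_I = 0.55 × 0.00505434 = 0.00277989
  π_II·p_II = 0.06 × 0.0541804 = 0.00325083
  π_III·p_III = 0.39 × 0.388405 = 0.151478
Evidence: 0.00277989 + 0.00325083 + 0.151478 = 0.157509
P(Cluster I | x) = 0.00277989 / 0.157509 ≈ 0.0176

0.0176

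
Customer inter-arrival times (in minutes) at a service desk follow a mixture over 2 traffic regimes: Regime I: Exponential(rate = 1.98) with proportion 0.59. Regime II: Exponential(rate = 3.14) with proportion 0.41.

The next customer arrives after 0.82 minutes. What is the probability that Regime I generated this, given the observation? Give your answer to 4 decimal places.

0.7014

P(component k | x) = π_k·f_k(x) / marginal(x), where marginal(x) = Σ_j π_j·f_j(x).
Component likelihoods at x = 0.82 minutes:
  f_I = 1.98·e^(−1.98·0.82) = 1.98·e^(−1.6236) = 0.390431
  f_II = 3.14·e^(−3.14·0.82) = 3.14·e^(−2.5748) = 0.239171
Multiply by the mixture weights:
  π_I·f_I = 0.59 × 0.390431 = 0.230354
  π_II·f_II = 0.41 × 0.239171 = 0.09806
Marginal: 0.230354 + 0.09806 = 0.328415
P(Regime I | x) = 0.230354 / 0.328415 ≈ 0.7014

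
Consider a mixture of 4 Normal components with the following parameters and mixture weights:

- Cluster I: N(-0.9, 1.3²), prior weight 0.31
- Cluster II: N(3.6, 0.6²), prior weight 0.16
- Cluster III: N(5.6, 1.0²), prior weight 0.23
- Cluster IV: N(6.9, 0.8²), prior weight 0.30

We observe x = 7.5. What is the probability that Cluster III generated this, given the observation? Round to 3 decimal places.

Apply Bayes' rule: the posterior for each component is proportional to its prior times its likelihood at x.
Evaluate each component's likelihood at the observed value:
  L_I = (1/(1.3·√(2π)))·exp(−(7.5−-0.9)²/(2·1.3²)) = 0.306879·exp(-20.87574) = 2.6348e-10
  L_II = (1/(0.6·√(2π)))·exp(−(7.5−3.6)²/(2·0.6²)) = 0.664904·exp(-21.12500) = 4.44926e-10
  L_III = (1/(1.0·√(2π)))·exp(−(7.5−5.6)²/(2·1.0²)) = 0.398942·exp(-1.80500) = 0.0656158
  L_IV = (1/(0.8·√(2π)))·exp(−(7.5−6.9)²/(2·0.8²)) = 0.498678·exp(-0.28125) = 0.376422
Multiply by the mixture weights:
  π_I·L_I = 0.31 × 2.6348e-10 = 8.16789e-11
  π_II·L_II = 0.16 × 4.44926e-10 = 7.11882e-11
  π_III·L_III = 0.23 × 0.0656158 = 0.0150916
  π_IV·L_IV = 0.30 × 0.376422 = 0.112927
Evidence: 8.16789e-11 + 7.11882e-11 + 0.0150916 + 0.112927 = 0.128018
P(Cluster III | 7.5) ≈ 0.118

0.118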